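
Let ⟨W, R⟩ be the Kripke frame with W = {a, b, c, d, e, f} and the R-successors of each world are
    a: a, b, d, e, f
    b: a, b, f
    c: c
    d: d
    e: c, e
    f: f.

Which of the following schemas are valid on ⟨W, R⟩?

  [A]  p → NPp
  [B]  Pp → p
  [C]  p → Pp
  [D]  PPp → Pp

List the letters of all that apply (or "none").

R is reflexive: each world relates to itself.
R is not symmetric: a R d but not d R a.
R is not transitive: a R e and e R c but not a R c.
R is not a subset of the identity: a R b with a ≠ b.
(A) p → NPp (axiom B) characterises the symmetric frames. R is not symmetric — not valid.
(B) Pp → p (the converse of T) corresponds to R being a subset of the identity. Here R ⊄ identity, so not valid.
(C) p → Pp is the dual of axiom T; it is valid on a frame exactly when R is reflexive. R is reflexive, so valid.
(D) PPp → Pp (the dual of axiom 4) characterises the transitive frames. R is not transitive — not valid.

C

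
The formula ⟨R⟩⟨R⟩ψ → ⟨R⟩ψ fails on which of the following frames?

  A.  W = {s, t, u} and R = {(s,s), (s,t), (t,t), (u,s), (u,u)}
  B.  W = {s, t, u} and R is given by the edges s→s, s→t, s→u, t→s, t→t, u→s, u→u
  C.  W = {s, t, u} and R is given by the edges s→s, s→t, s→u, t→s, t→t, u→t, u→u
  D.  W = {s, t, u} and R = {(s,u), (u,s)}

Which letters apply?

A, B, C, D

The schema ⟨R⟩⟨R⟩ψ → ⟨R⟩ψ is the dual of axiom 4; it is valid on a frame iff R is transitive.
(A) R is not transitive (u R s and s R t but not u R t), so the schema fails here.
(B) R is not transitive (t R s and s R u but not t R u), so the schema fails here.
(C) R is not transitive (t R s and s R u but not t R u), so the schema fails here.
(D) R is not transitive (s R u and u R s but not s R s), so the schema fails here.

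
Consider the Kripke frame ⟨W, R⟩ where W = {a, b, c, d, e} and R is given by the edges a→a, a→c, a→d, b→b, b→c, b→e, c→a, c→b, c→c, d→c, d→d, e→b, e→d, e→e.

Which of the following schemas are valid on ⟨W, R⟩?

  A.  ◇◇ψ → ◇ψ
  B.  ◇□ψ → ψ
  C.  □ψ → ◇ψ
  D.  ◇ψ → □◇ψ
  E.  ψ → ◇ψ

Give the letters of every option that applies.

R is reflexive: each world relates to itself.
R is not symmetric: a R d but not d R a.
R is not transitive: a R c and c R b but not a R b.
R is not euclidean: a R c and a R d but not c R d.
R is serial: every world has an R-successor.
(A) ◇◇ψ → ◇ψ is the dual of axiom 4; it is valid on a frame exactly when R is transitive. R is not transitive, so not valid.
(B) ◇□ψ → ψ is the dual of axiom B; it is valid on a frame exactly when R is symmetric. R is not symmetric, so not valid.
(C) □ψ → ◇ψ (axiom D) characterises the serial frames. R is serial — valid.
(D) axiom 5: valid iff R is euclidean. R is not euclidean — not valid.
(E) ψ → ◇ψ (the dual of axiom T) characterises the reflexive frames. R is reflexive — valid.

C, E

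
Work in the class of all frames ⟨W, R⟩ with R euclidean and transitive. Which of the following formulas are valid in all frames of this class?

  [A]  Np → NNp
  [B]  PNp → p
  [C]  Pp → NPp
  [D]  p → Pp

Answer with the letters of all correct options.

(A) Np → NNp is axiom 4, which corresponds to transitivity. Every such R is transitive — valid.
(B) PNp → p is the dual of axiom B, which corresponds to symmetry. Such an R need not be symmetric — not valid.
(C) Pp → NPp (axiom 5) characterises the euclidean frames. Every such R is euclidean — valid.
(D) the dual of axiom T: valid iff R is reflexive. Such an R need not be reflexive — not valid.

A, C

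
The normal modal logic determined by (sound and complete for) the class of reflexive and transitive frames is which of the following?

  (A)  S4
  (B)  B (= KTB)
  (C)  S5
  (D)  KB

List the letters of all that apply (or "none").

(A) S4 is determined by exactly this class.
(B) B (= KTB) is determined by the class of reflexive and symmetric frames.
(C) S5 is determined by the class of reflexive, symmetric, and transitive frames.
(D) KB is determined by the class of symmetric frames.

A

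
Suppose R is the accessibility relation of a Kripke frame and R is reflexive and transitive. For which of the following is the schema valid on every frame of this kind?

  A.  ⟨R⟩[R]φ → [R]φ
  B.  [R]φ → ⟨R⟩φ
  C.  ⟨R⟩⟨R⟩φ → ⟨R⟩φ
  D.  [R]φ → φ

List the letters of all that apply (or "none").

B, C, D

Reflexive relations are serial.
(A) ⟨R⟩[R]φ → [R]φ (the dual of axiom 5) characterises the euclidean frames. Such an R need not be euclidean — not valid.
(B) [R]φ → ⟨R⟩φ is axiom D; it is valid on a frame exactly when R is serial. Every such R is serial, so valid.
(C) ⟨R⟩⟨R⟩φ → ⟨R⟩φ is the dual of axiom 4; it is valid on a frame exactly when R is transitive. Every such R is transitive, so valid.
(D) [R]φ → φ (axiom T) characterises the reflexive frames. Every such R is reflexive — valid.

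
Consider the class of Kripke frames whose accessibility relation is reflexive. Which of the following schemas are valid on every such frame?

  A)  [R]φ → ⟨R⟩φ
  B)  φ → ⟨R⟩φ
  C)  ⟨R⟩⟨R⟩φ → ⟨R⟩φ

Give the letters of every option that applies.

A, B

A reflexive relation is serial.
(A) [R]φ → ⟨R⟩φ is axiom D, which corresponds to seriality. Every such R is serial — valid.
(B) the dual of axiom T: valid iff R is reflexive. Every such R is reflexive — valid.
(C) the dual of axiom 4: valid iff R is transitive. Such an R need not be transitive — not valid.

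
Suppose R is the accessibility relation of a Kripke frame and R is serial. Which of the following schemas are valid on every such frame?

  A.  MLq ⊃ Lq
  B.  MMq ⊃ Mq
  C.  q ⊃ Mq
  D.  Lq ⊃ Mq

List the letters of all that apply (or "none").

D

(A) the dual of axiom 5: valid iff R is euclidean. Such an R need not be euclidean — not valid.
(B) the dual of axiom 4: valid iff R is transitive. Such an R need not be transitive — not valid.
(C) q ⊃ Mq is the dual of axiom T, which corresponds to reflexivity. Such an R need not be reflexive — not valid.
(D) Lq ⊃ Mq (axiom D) characterises the serial frames. Every such R is serial — valid.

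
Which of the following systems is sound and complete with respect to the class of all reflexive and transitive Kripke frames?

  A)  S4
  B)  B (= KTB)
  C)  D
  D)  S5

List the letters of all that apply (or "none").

A

(A) S4 is determined by exactly this class.
(B) B (= KTB) is determined by the class of reflexive and symmetric frames.
(C) D is determined by the class of serial frames.
(D) S5 is determined by the class of reflexive, symmetric, and transitive frames.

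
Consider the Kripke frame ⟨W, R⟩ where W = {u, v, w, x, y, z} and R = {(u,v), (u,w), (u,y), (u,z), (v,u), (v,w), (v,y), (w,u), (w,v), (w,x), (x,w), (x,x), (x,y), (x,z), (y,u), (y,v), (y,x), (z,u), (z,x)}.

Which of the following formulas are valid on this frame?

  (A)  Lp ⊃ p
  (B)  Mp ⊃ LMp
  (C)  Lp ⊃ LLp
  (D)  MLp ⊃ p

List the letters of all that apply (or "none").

D

R is not reflexive: not u R u.
R is symmetric: every R-edge is matched by its reverse.
R is not transitive: u R v and v R u but not u R u.
R is not euclidean: u R v and u R z but not v R z.
(A) Lp ⊃ p is axiom T, which corresponds to reflexivity. R is not reflexive — not valid.
(B) Mp ⊃ LMp is axiom 5; it is valid on a frame exactly when R is euclidean. R is not euclidean, so not valid.
(C) axiom 4: valid iff R is transitive. R is not transitive — not valid.
(D) MLp ⊃ p is the dual of axiom B; it is valid on a frame exactly when R is symmetric. R is symmetric, so valid.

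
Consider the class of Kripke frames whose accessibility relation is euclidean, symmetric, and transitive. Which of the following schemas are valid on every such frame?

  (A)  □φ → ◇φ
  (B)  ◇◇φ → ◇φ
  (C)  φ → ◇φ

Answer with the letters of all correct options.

(A) □φ → ◇φ (axiom D) characterises the serial frames. Such an R need not be serial — not valid.
(B) ◇◇φ → ◇φ (the dual of axiom 4) characterises the transitive frames. Every such R is transitive — valid.
(C) φ → ◇φ is the dual of axiom T, which corresponds to reflexivity. Such an R need not be reflexive — not valid.

B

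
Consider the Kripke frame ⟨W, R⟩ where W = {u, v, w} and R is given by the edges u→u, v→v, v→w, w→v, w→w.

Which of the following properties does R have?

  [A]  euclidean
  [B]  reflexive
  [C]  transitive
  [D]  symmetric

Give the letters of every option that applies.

A, B, C, D

(A) euclidean: any two R-successors of the same world are R-related.
(B) reflexive: each world relates to itself.
(C) transitive: R is closed under composition.
(D) symmetric: every R-edge is matched by its reverse.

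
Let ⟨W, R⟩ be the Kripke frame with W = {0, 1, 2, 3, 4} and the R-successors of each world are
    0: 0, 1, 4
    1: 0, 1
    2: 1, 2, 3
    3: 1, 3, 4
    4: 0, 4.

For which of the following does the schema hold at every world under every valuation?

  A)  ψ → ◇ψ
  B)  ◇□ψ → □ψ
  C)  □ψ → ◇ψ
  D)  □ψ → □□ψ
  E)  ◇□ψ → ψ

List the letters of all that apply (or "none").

R is reflexive: each world relates to itself.
R is not symmetric: 2 R 1 but not 1 R 2.
R is not transitive: 1 R 0 and 0 R 4 but not 1 R 4.
R is not euclidean: 0 R 1 and 0 R 4 but not 1 R 4.
R is serial: every world has an R-successor.
(A) ψ → ◇ψ is the dual of axiom T, which corresponds to reflexivity. R is reflexive — valid.
(B) ◇□ψ → □ψ is the dual of axiom 5; it is valid on a frame exactly when R is euclidean. R is not euclidean, so not valid.
(C) □ψ → ◇ψ is axiom D; it is valid on a frame exactly when R is serial. R is serial, so valid.
(D) □ψ → □□ψ is axiom 4, which corresponds to transitivity. R is not transitive — not valid.
(E) the dual of axiom B: valid iff R is symmetric. R is not symmetric — not valid.

A, C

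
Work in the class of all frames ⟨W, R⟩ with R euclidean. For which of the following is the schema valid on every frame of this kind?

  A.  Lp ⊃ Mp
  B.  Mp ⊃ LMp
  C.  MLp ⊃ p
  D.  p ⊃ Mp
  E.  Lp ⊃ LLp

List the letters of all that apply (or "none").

B

(A) axiom D: valid iff R is serial. Such an R need not be serial — not valid.
(B) Mp ⊃ LMp is axiom 5, which corresponds to the euclidean property. Every such R is euclidean — valid.
(C) MLp ⊃ p is the dual of axiom B; it is valid on a frame exactly when R is symmetric. Such an R need not be symmetric, so not valid.
(D) the dual of axiom T: valid iff R is reflexive. Such an R need not be reflexive — not valid.
(E) Lp ⊃ LLp is axiom 4; it is valid on a frame exactly when R is transitive. Such an R need not be transitive, so not valid.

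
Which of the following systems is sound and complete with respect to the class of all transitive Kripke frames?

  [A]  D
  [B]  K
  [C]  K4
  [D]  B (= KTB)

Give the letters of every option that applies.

(A) D is determined by the class of serial frames.
(B) K is determined by the class of arbitrary frames.
(C) K4 is determined by exactly this class.
(D) B (= KTB) is determined by the class of reflexive and symmetric frames.

C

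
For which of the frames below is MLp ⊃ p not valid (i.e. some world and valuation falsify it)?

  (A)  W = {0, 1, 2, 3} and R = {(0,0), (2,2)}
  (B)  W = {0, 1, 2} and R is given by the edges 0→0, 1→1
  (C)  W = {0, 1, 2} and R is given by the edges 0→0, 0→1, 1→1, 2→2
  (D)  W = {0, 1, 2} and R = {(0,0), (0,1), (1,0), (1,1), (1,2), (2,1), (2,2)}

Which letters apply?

The schema MLp ⊃ p is the dual of axiom B; it is valid on a frame iff R is symmetric.
(A) R is symmetric (every R-edge is matched by its reverse), so the schema is valid here.
(B) R is symmetric (every R-edge is matched by its reverse), so the schema is valid here.
(C) R is not symmetric (0 R 1 but not 1 R 0), so the schema fails here.
(D) R is symmetric (every R-edge is matched by its reverse), so the schema is valid here.

C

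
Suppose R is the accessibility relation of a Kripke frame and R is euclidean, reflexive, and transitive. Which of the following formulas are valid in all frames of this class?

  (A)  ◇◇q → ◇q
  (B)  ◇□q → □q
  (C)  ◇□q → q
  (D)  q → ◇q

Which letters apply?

A relation that is euclidean, reflexive, and transitive is also serial and symmetric.
(A) ◇◇q → ◇q (the dual of axiom 4) characterises the transitive frames. Every such R is transitive — valid.
(B) ◇□q → □q (the dual of axiom 5) characterises the euclidean frames. Every such R is euclidean — valid.
(C) ◇□q → q (the dual of axiom B) characterises the symmetric frames. Every such R is symmetric — valid.
(D) q → ◇q is the dual of axiom T, which corresponds to reflexivity. Every such R is reflexive — valid.

A, B, C, D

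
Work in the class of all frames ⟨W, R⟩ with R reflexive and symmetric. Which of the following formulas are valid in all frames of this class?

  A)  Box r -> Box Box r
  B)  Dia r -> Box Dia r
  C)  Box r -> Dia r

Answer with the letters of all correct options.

C

Reflexive relations are serial.
(A) Box r -> Box Box r is axiom 4, which corresponds to transitivity. Such an R need not be transitive — not valid.
(B) axiom 5: valid iff R is euclidean. Such an R need not be euclidean — not valid.
(C) Box r -> Dia r (axiom D) characterises the serial frames. Every such R is serial — valid.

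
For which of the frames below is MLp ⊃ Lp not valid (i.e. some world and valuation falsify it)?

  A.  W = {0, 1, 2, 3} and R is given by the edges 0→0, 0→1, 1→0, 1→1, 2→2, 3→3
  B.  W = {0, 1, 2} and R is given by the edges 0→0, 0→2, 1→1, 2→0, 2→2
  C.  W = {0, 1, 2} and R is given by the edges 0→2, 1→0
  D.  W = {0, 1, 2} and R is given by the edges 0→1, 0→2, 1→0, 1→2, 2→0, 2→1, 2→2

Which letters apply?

The schema MLp ⊃ Lp is the dual of axiom 5; it is valid on a frame iff R is euclidean.
(A) R is euclidean (any two R-successors of the same world are R-related), so the schema is valid here.
(B) R is euclidean (any two R-successors of the same world are R-related), so the schema is valid here.
(C) R is not euclidean (0 R 2 and 0 R 2 but not 2 R 2), so the schema fails here.
(D) R is not euclidean (0 R 1 and 0 R 1 but not 1 R 1), so the schema fails here.

C, D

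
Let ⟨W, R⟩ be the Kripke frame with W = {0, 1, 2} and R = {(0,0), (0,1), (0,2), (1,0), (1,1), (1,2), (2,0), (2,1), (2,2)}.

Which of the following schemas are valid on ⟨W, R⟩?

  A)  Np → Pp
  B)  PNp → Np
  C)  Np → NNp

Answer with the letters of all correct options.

A, B, C

R is transitive: R is closed under composition.
R is euclidean: any two R-successors of the same world are R-related.
R is serial: every world has an R-successor.
(A) Np → Pp (axiom D) characterises the serial frames. R is serial — valid.
(B) the dual of axiom 5: valid iff R is euclidean. R is euclidean — valid.
(C) Np → NNp (axiom 4) characterises the transitive frames. R is transitive — valid.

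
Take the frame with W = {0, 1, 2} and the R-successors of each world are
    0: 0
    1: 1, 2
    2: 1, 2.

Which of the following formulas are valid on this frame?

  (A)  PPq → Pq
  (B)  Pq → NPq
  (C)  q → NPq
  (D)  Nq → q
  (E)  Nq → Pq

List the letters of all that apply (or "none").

A, B, C, D, E

R is reflexive: each world relates to itself.
R is symmetric: every R-edge is matched by its reverse.
R is transitive: R is closed under composition.
R is euclidean: any two R-successors of the same world are R-related.
R is serial: every world has an R-successor.
(A) PPq → Pq is the dual of axiom 4, which corresponds to transitivity. R is transitive — valid.
(B) Pq → NPq is axiom 5, which corresponds to the euclidean property. R is euclidean — valid.
(C) q → NPq is axiom B; it is valid on a frame exactly when R is symmetric. R is symmetric, so valid.
(D) Nq → q (axiom T) characterises the reflexive frames. R is reflexive — valid.
(E) axiom D: valid iff R is serial. R is serial — valid.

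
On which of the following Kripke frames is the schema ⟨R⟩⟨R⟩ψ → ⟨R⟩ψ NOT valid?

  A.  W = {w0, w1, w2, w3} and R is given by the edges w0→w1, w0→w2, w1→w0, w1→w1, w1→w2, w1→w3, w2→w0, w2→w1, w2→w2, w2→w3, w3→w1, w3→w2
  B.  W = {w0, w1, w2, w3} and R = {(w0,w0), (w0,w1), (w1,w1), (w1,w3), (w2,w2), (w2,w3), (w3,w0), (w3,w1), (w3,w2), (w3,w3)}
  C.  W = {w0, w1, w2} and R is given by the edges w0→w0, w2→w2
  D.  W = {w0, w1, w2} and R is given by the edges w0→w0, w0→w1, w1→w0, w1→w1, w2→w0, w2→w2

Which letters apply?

A, B, D

The schema ⟨R⟩⟨R⟩ψ → ⟨R⟩ψ is the dual of axiom 4; it is valid on a frame iff R is transitive.
(A) R is not transitive (w0 R w1 and w1 R w0 but not w0 R w0), so the schema fails here.
(B) R is not transitive (w0 R w1 and w1 R w3 but not w0 R w3), so the schema fails here.
(C) R is transitive (R is closed under composition), so the schema is valid here.
(D) R is not transitive (w2 R w0 and w0 R w1 but not w2 R w1), so the schema fails here.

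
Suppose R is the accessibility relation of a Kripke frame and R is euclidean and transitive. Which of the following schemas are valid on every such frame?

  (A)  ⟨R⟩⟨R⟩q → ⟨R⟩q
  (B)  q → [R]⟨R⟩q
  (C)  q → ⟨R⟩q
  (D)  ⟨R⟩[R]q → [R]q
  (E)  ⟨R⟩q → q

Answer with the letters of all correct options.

A, D

(A) ⟨R⟩⟨R⟩q → ⟨R⟩q is the dual of axiom 4; it is valid on a frame exactly when R is transitive. Every such R is transitive, so valid.
(B) q → [R]⟨R⟩q is axiom B; it is valid on a frame exactly when R is symmetric. Such an R need not be symmetric, so not valid.
(C) q → ⟨R⟩q is the dual of axiom T, which corresponds to reflexivity. Such an R need not be reflexive — not valid.
(D) ⟨R⟩[R]q → [R]q (the dual of axiom 5) characterises the euclidean frames. Every such R is euclidean — valid.
(E) ⟨R⟩q → q (the converse of T) corresponds to R being a subset of the identity. Such an R need not be a subset of the identity, so not valid.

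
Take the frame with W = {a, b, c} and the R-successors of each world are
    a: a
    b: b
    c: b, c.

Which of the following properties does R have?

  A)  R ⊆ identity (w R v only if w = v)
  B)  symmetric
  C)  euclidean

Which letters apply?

(A) not ⊆ identity: c R b with c ≠ b.
(B) not symmetric: c R b but not b R c.
(C) not euclidean: c R b and c R c but not b R c.

none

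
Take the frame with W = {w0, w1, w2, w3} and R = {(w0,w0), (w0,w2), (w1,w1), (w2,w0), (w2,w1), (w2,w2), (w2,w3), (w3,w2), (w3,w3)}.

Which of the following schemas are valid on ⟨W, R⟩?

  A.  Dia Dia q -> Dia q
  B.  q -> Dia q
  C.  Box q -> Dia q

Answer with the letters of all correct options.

B, C

R is reflexive: each world relates to itself.
R is not transitive: w0 R w2 and w2 R w1 but not w0 R w1.
R is serial: every world has an R-successor.
(A) Dia Dia q -> Dia q is the dual of axiom 4, which corresponds to transitivity. R is not transitive — not valid.
(B) the dual of axiom T: valid iff R is reflexive. R is reflexive — valid.
(C) Box q -> Dia q is axiom D, which corresponds to seriality. R is serial — valid.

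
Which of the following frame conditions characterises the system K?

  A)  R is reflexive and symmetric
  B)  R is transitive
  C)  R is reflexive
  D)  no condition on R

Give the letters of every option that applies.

D

(A) this class determines B (= KTB), not K.
(B) this class determines K4, not K.
(C) this class determines T (= KT), not K.
(D) K is sound and complete for exactly this class.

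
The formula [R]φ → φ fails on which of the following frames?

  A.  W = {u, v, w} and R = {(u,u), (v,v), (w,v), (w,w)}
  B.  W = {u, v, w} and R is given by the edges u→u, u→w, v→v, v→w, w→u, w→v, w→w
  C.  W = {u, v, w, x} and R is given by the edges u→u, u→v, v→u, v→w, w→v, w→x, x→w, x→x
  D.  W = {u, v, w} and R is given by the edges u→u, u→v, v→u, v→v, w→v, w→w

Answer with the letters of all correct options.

The schema [R]φ → φ is axiom T; it is valid on a frame iff R is reflexive.
(A) R is reflexive (each world relates to itself), so the schema is valid here.
(B) R is reflexive (each world relates to itself), so the schema is valid here.
(C) R is not reflexive (not v R v), so the schema fails here.
(D) R is reflexive (each world relates to itself), so the schema is valid here.

C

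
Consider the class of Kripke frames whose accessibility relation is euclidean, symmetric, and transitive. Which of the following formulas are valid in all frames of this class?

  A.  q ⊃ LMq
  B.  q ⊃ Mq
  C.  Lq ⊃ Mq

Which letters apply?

A

(A) q ⊃ LMq is axiom B, which corresponds to symmetry. Every such R is symmetric — valid.
(B) the dual of axiom T: valid iff R is reflexive. Such an R need not be reflexive — not valid.
(C) Lq ⊃ Mq is axiom D, which corresponds to seriality. Such an R need not be serial — not valid.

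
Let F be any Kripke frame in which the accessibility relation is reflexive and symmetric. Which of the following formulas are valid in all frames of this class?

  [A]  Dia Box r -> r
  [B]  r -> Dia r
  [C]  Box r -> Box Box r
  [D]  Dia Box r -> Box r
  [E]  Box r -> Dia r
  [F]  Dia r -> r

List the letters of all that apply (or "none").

A, B, E

Reflexive relations are serial.
(A) Dia Box r -> r is the dual of axiom B, which corresponds to symmetry. Every such R is symmetric — valid.
(B) the dual of axiom T: valid iff R is reflexive. Every such R is reflexive — valid.
(C) Box r -> Box Box r is axiom 4; it is valid on a frame exactly when R is transitive. Such an R need not be transitive, so not valid.
(D) Dia Box r -> Box r (the dual of axiom 5) characterises the euclidean frames. Such an R need not be euclidean — not valid.
(E) Box r -> Dia r (axiom D) characterises the serial frames. Every such R is serial — valid.
(F) Dia r -> r is the converse of T; it holds exactly when R ⊆ identity. Such an R need not be a subset of the identity — not valid.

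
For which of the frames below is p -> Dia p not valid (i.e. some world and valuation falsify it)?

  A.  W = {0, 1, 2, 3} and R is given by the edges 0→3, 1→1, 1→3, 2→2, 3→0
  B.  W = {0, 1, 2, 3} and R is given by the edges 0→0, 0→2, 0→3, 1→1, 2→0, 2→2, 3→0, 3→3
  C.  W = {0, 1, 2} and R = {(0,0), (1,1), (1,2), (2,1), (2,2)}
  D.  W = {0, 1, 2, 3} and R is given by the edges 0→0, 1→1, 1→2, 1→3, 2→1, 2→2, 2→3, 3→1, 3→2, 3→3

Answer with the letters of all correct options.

The schema p -> Dia p is the dual of axiom T; it is valid on a frame iff R is reflexive.
(A) R is not reflexive (not 0 R 0), so the schema fails here.
(B) R is reflexive (each world relates to itself), so the schema is valid here.
(C) R is reflexive (each world relates to itself), so the schema is valid here.
(D) R is reflexive (each world relates to itself), so the schema is valid here.

A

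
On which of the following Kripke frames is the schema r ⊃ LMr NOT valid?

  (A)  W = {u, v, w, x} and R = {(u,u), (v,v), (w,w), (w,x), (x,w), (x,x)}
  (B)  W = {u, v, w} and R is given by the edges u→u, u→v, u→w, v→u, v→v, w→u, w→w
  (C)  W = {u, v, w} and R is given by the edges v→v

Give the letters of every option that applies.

The schema r ⊃ LMr is axiom B; it is valid on a frame iff R is symmetric.
(A) R is symmetric (every R-edge is matched by its reverse), so the schema is valid here.
(B) R is symmetric (every R-edge is matched by its reverse), so the schema is valid here.
(C) R is symmetric (every R-edge is matched by its reverse), so the schema is valid here.

none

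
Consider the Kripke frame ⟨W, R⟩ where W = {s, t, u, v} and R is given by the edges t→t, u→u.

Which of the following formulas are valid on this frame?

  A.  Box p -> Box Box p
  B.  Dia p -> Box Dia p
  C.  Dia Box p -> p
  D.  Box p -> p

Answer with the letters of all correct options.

A, B, C

R is not reflexive: not s R s.
R is symmetric: every R-edge is matched by its reverse.
R is transitive: R is closed under composition.
R is euclidean: any two R-successors of the same world are R-related.
(A) Box p -> Box Box p is axiom 4; it is valid on a frame exactly when R is transitive. R is transitive, so valid.
(B) Dia p -> Box Dia p is axiom 5, which corresponds to the euclidean property. R is euclidean — valid.
(C) Dia Box p -> p is the dual of axiom B, which corresponds to symmetry. R is symmetric — valid.
(D) axiom T: valid iff R is reflexive. R is not reflexive — not valid.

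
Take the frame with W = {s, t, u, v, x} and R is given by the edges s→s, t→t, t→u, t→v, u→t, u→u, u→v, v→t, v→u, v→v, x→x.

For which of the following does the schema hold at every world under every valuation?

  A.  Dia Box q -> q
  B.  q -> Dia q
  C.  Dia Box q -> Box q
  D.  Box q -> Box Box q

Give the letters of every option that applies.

A, B, C, D

R is reflexive: each world relates to itself.
R is symmetric: every R-edge is matched by its reverse.
R is transitive: R is closed under composition.
R is euclidean: any two R-successors of the same world are R-related.
(A) Dia Box q -> q is the dual of axiom B, which corresponds to symmetry. R is symmetric — valid.
(B) q -> Dia q (the dual of axiom T) characterises the reflexive frames. R is reflexive — valid.
(C) Dia Box q -> Box q is the dual of axiom 5; it is valid on a frame exactly when R is euclidean. R is euclidean, so valid.
(D) axiom 4: valid iff R is transitive. R is transitive — valid.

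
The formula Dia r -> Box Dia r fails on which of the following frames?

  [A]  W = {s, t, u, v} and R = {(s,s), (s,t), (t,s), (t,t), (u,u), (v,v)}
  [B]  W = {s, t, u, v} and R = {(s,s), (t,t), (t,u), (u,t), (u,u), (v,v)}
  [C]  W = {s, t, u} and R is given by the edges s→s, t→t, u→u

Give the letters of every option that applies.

none

The schema Dia r -> Box Dia r is axiom 5; it is valid on a frame iff R is euclidean.
(A) R is euclidean (any two R-successors of the same world are R-related), so the schema is valid here.
(B) R is euclidean (any two R-successors of the same world are R-related), so the schema is valid here.
(C) R is euclidean (any two R-successors of the same world are R-related), so the schema is valid here.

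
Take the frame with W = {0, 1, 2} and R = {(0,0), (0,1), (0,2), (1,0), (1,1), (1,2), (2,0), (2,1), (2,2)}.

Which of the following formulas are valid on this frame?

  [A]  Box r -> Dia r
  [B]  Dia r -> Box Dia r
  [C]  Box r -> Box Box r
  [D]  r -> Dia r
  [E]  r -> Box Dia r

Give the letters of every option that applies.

A, B, C, D, E

R is reflexive: each world relates to itself.
R is symmetric: every R-edge is matched by its reverse.
R is transitive: R is closed under composition.
R is euclidean: any two R-successors of the same world are R-related.
R is serial: every world has an R-successor.
(A) axiom D: valid iff R is serial. R is serial — valid.
(B) Dia r -> Box Dia r is axiom 5; it is valid on a frame exactly when R is euclidean. R is euclidean, so valid.
(C) axiom 4: valid iff R is transitive. R is transitive — valid.
(D) the dual of axiom T: valid iff R is reflexive. R is reflexive — valid.
(E) r -> Box Dia r is axiom B, which corresponds to symmetry. R is symmetric — valid.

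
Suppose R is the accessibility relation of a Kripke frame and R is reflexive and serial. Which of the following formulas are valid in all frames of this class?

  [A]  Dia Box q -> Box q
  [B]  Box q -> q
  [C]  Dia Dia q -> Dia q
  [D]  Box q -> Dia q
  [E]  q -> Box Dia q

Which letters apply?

B, D

(A) Dia Box q -> Box q is the dual of axiom 5; it is valid on a frame exactly when R is euclidean. Such an R need not be euclidean, so not valid.
(B) Box q -> q is axiom T, which corresponds to reflexivity. Every such R is reflexive — valid.
(C) Dia Dia q -> Dia q is the dual of axiom 4, which corresponds to transitivity. Such an R need not be transitive — not valid.
(D) axiom D: valid iff R is serial. Every such R is serial — valid.
(E) q -> Box Dia q is axiom B; it is valid on a frame exactly when R is symmetric. Such an R need not be symmetric, so not valid.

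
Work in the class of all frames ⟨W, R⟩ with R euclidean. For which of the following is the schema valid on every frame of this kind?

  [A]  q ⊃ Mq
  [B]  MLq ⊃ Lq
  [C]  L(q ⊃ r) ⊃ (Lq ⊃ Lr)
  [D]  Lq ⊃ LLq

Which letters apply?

B, C

(A) the dual of axiom T: valid iff R is reflexive. Such an R need not be reflexive — not valid.
(B) MLq ⊃ Lq (the dual of axiom 5) characterises the euclidean frames. Every such R is euclidean — valid.
(C) L(q ⊃ r) ⊃ (Lq ⊃ Lr) is the K axiom; it holds on all frames — valid.
(D) Lq ⊃ LLq is axiom 4, which corresponds to transitivity. Such an R need not be transitive — not valid.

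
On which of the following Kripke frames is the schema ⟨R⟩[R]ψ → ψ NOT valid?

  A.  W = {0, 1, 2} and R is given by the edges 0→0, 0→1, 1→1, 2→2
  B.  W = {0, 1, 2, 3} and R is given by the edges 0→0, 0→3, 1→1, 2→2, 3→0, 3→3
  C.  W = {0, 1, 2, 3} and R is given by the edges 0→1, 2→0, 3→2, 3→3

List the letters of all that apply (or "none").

A, C

The schema ⟨R⟩[R]ψ → ψ is the dual of axiom B; it is valid on a frame iff R is symmetric.
(A) R is not symmetric (0 R 1 but not 1 R 0), so the schema fails here.
(B) R is symmetric (every R-edge is matched by its reverse), so the schema is valid here.
(C) R is not symmetric (0 R 1 but not 1 R 0), so the schema fails here.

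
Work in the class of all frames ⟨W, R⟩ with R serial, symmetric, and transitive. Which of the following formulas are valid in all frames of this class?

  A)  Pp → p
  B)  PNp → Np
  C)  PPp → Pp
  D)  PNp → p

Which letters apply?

A serial symmetric transitive relation is reflexive (take any v with uRv; symmetry gives vRu and transitivity gives uRu), hence an equivalence relation.
(A) Pp → p is the converse of T; it holds exactly when R ⊆ identity. Such an R need not be a subset of the identity — not valid.
(B) PNp → Np is the dual of axiom 5, which corresponds to the euclidean property. Every such R is euclidean — valid.
(C) the dual of axiom 4: valid iff R is transitive. Every such R is transitive — valid.
(D) PNp → p is the dual of axiom B, which corresponds to symmetry. Every such R is symmetric — valid.

B, C, D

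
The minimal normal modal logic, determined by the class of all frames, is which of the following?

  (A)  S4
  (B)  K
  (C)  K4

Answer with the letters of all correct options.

B

(A) S4 is determined by the class of reflexive and transitive frames.
(B) K is determined by exactly this class.
(C) K4 is determined by the class of transitive frames.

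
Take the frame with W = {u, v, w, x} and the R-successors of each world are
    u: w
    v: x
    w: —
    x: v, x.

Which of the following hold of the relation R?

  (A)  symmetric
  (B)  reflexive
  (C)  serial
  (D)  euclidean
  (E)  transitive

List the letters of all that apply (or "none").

(A) not symmetric: u R w but not w R u.
(B) not reflexive: not u R u.
(C) not serial: w has no R-successor.
(D) not euclidean: u R w and u R w but not w R w.
(E) not transitive: v R x and x R v but not v R v.

none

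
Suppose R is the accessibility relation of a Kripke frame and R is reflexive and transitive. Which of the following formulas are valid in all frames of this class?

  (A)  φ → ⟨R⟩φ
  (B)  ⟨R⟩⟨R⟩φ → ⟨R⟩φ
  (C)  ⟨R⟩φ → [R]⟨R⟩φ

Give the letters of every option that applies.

Reflexive relations are serial.
(A) φ → ⟨R⟩φ (the dual of axiom T) characterises the reflexive frames. Every such R is reflexive — valid.
(B) the dual of axiom 4: valid iff R is transitive. Every such R is transitive — valid.
(C) ⟨R⟩φ → [R]⟨R⟩φ is axiom 5; it is valid on a frame exactly when R is euclidean. Such an R need not be euclidean, so not valid.

A, B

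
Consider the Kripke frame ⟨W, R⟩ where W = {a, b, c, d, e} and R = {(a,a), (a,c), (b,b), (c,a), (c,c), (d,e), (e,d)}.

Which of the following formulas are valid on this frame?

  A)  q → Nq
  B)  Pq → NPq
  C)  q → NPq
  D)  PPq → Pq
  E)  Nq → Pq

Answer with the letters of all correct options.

C, E

R is symmetric: every R-edge is matched by its reverse.
R is not transitive: d R e and e R d but not d R d.
R is not euclidean: d R e and d R e but not e R e.
R is serial: every world has an R-successor.
R is not a subset of the identity: a R c with a ≠ c.
(A) q → Nq (equivalent to ◇p→p) corresponds to R being a subset of the identity. Here R ⊄ identity, so not valid.
(B) axiom 5: valid iff R is euclidean. R is not euclidean — not valid.
(C) q → NPq is axiom B, which corresponds to symmetry. R is symmetric — valid.
(D) PPq → Pq (the dual of axiom 4) characterises the transitive frames. R is not transitive — not valid.
(E) Nq → Pq is axiom D, which corresponds to seriality. R is serial — valid.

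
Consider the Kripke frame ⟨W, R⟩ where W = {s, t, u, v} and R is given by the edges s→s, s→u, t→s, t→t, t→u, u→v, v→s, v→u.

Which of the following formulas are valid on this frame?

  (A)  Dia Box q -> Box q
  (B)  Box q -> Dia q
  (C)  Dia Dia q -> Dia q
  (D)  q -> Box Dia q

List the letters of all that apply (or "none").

R is not symmetric: s R u but not u R s.
R is not transitive: s R u and u R v but not s R v.
R is not euclidean: s R u and s R s but not u R s.
R is serial: every world has an R-successor.
(A) Dia Box q -> Box q is the dual of axiom 5; it is valid on a frame exactly when R is euclidean. R is not euclidean, so not valid.
(B) Box q -> Dia q is axiom D, which corresponds to seriality. R is serial — valid.
(C) the dual of axiom 4: valid iff R is transitive. R is not transitive — not valid.
(D) q -> Box Dia q is axiom B; it is valid on a frame exactly when R is symmetric. R is not symmetric, so not valid.

B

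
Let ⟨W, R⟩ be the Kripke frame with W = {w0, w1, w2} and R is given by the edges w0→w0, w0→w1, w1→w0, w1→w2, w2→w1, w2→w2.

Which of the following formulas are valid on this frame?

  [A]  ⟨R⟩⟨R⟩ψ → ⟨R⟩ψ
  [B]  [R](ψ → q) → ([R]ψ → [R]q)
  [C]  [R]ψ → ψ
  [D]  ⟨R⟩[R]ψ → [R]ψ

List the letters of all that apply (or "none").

B

R is not reflexive: not w1 R w1.
R is not transitive: w0 R w1 and w1 R w2 but not w0 R w2.
R is not euclidean: w1 R w0 and w1 R w2 but not w0 R w2.
(A) ⟨R⟩⟨R⟩ψ → ⟨R⟩ψ is the dual of axiom 4, which corresponds to transitivity. R is not transitive — not valid.
(B) [R](ψ → q) → ([R]ψ → [R]q) is the K axiom; it holds on all frames — valid.
(C) [R]ψ → ψ (axiom T) characterises the reflexive frames. R is not reflexive — not valid.
(D) ⟨R⟩[R]ψ → [R]ψ (the dual of axiom 5) characterises the euclidean frames. R is not euclidean — not valid.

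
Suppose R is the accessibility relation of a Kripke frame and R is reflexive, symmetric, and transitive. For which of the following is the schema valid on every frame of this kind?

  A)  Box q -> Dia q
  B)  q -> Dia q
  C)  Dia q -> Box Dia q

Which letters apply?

A, B, C

A relation that is reflexive, symmetric, and transitive is also euclidean and serial.
(A) Box q -> Dia q (axiom D) characterises the serial frames. Every such R is serial — valid.
(B) q -> Dia q is the dual of axiom T, which corresponds to reflexivity. Every such R is reflexive — valid.
(C) Dia q -> Box Dia q (axiom 5) characterises the euclidean frames. Every such R is euclidean — valid.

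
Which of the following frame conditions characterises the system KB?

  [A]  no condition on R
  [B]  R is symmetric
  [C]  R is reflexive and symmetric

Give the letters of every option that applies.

(A) this class determines K, not KB.
(B) KB is sound and complete for exactly this class.
(C) this class determines B (= KTB), not KB.

B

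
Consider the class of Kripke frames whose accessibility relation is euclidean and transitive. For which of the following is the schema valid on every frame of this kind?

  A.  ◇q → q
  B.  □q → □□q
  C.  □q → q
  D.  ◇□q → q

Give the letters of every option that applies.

(A) ◇q → q is the converse of T; it holds exactly when R ⊆ identity. Such an R need not be a subset of the identity — not valid.
(B) □q → □□q (axiom 4) characterises the transitive frames. Every such R is transitive — valid.
(C) □q → q (axiom T) characterises the reflexive frames. Such an R need not be reflexive — not valid.
(D) the dual of axiom B: valid iff R is symmetric. Such an R need not be symmetric — not valid.

B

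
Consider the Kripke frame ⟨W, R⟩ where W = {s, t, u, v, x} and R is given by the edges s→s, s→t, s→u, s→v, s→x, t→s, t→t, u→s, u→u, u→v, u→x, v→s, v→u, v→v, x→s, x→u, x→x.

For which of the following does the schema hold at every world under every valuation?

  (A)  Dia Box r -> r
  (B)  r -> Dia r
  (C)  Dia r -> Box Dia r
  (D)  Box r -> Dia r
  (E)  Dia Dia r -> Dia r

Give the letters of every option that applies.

A, B, D

R is reflexive: each world relates to itself.
R is symmetric: every R-edge is matched by its reverse.
R is not transitive: t R s and s R u but not t R u.
R is not euclidean: s R t and s R u but not t R u.
R is serial: every world has an R-successor.
(A) Dia Box r -> r is the dual of axiom B, which corresponds to symmetry. R is symmetric — valid.
(B) the dual of axiom T: valid iff R is reflexive. R is reflexive — valid.
(C) axiom 5: valid iff R is euclidean. R is not euclidean — not valid.
(D) Box r -> Dia r (axiom D) characterises the serial frames. R is serial — valid.
(E) the dual of axiom 4: valid iff R is transitive. R is not transitive — not valid.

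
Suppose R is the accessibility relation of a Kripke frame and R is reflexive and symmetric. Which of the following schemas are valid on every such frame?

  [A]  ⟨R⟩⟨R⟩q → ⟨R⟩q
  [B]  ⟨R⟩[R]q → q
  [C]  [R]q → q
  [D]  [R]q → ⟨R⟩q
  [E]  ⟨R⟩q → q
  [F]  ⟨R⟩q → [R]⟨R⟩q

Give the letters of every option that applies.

Reflexive relations are serial.
(A) the dual of axiom 4: valid iff R is transitive. Such an R need not be transitive — not valid.
(B) ⟨R⟩[R]q → q is the dual of axiom B; it is valid on a frame exactly when R is symmetric. Every such R is symmetric, so valid.
(C) axiom T: valid iff R is reflexive. Every such R is reflexive — valid.
(D) [R]q → ⟨R⟩q is axiom D, which corresponds to seriality. Every such R is serial — valid.
(E) ⟨R⟩q → q (the converse of T) corresponds to R being a subset of the identity. Such an R need not be a subset of the identity, so not valid.
(F) ⟨R⟩q → [R]⟨R⟩q (axiom 5) characterises the euclidean frames. Such an R need not be euclidean — not valid.

B, C, D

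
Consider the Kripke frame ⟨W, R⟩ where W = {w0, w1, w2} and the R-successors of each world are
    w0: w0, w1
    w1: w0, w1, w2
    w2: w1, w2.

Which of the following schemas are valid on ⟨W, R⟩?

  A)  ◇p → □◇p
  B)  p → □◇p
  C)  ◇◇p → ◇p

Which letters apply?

R is symmetric: every R-edge is matched by its reverse.
R is not transitive: w0 R w1 and w1 R w2 but not w0 R w2.
R is not euclidean: w1 R w0 and w1 R w2 but not w0 R w2.
(A) ◇p → □◇p is axiom 5; it is valid on a frame exactly when R is euclidean. R is not euclidean, so not valid.
(B) p → □◇p (axiom B) characterises the symmetric frames. R is symmetric — valid.
(C) ◇◇p → ◇p (the dual of axiom 4) characterises the transitive frames. R is not transitive — not valid.

B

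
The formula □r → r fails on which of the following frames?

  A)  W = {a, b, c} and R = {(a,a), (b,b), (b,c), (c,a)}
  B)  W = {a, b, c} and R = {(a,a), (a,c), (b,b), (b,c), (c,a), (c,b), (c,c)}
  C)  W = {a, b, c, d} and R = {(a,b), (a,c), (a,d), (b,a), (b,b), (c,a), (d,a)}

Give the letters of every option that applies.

The schema □r → r is axiom T; it is valid on a frame iff R is reflexive.
(A) R is not reflexive (not c R c), so the schema fails here.
(B) R is reflexive (each world relates to itself), so the schema is valid here.
(C) R is not reflexive (not a R a), so the schema fails here.

A, C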